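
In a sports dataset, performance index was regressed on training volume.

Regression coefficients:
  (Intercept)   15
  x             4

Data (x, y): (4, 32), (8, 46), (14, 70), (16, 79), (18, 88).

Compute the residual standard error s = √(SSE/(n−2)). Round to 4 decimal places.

s = 1.1547

x=4: ŷ = 15 + 4·4 = 31; e = 32 − 31 = 1
x=8: ŷ = 15 + 4·8 = 47; e = 46 − 47 = -1
x=14: ŷ = 15 + 4·14 = 71; e = 70 − 71 = -1
x=16: ŷ = 15 + 4·16 = 79; e = 79 − 79 = 0
x=18: ŷ = 15 + 4·18 = 87; e = 88 − 87 = 1
SSE = 1 + 1 + 1 + 0 + 1 = 4
s = √(4/3) = √1.33333 ≈ 1.1547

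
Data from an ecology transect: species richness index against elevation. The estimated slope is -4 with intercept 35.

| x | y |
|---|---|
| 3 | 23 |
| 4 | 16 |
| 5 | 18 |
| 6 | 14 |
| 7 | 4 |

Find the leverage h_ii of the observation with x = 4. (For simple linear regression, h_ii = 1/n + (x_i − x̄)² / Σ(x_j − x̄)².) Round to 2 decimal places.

x̄ = (3 + 4 + 5 + 6 + 7)/5 = 5
Σ(x − x̄)² = 4 + 1 + 0 + 1 + 4 = 10
h = 1/5 + (-1)²/10 = 0.2 + 0.1 = 0.30

h = 0.30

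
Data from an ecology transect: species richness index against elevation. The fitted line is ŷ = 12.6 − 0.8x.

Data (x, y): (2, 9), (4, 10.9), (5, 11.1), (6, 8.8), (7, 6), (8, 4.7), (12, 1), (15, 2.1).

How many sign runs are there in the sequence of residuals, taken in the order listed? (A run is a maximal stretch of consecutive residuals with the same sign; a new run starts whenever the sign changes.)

4 runs

x=2: ŷ = 12.6 − 0.8·2 = 11; e = 9 − 11 = -2
x=4: ŷ = 12.6 − 0.8·4 = 9.4; e = 10.9 − 9.4 = 1.5
x=5: ŷ = 12.6 − 0.8·5 = 8.6; e = 11.1 − 8.6 = 2.5
x=6: ŷ = 12.6 − 0.8·6 = 7.8; e = 8.8 − 7.8 = 1
x=7: ŷ = 12.6 − 0.8·7 = 7; e = 6 − 7 = -1
x=8: ŷ = 12.6 − 0.8·8 = 6.2; e = 4.7 − 6.2 = -1.5
x=12: ŷ = 12.6 − 0.8·12 = 3; e = 1 − 3 = -2
x=15: ŷ = 12.6 − 0.8·15 = 0.6; e = 2.1 − 0.6 = 1.5
Signs: − + + + − − − +
Runs: −×1, +×3, −×3, +×1 → 4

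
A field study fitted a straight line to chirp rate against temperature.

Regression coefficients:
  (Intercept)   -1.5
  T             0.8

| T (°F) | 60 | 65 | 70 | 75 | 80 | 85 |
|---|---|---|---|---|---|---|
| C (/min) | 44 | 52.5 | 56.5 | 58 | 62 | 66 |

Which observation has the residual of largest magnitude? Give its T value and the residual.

T = 60, r = -2.5

T=60: Ĉ = -1.5 + 0.8·60 = 46.5; r = 44 − 46.5 = -2.5
T=65: Ĉ = -1.5 + 0.8·65 = 50.5; r = 52.5 − 50.5 = 2
T=70: Ĉ = -1.5 + 0.8·70 = 54.5; r = 56.5 − 54.5 = 2
T=75: Ĉ = -1.5 + 0.8·75 = 58.5; r = 58 − 58.5 = -0.5
T=80: Ĉ = -1.5 + 0.8·80 = 62.5; r = 62 − 62.5 = -0.5
T=85: Ĉ = -1.5 + 0.8·85 = 66.5; r = 66 − 66.5 = -0.5
Largest |r| is 2.5 at T = 60, residual -2.5.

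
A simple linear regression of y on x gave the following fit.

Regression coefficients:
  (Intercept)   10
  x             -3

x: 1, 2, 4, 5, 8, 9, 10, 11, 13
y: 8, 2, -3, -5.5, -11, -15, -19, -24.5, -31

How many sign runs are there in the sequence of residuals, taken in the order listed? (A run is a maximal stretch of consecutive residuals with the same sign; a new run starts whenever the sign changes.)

x=1: ŷ = 10 − 3·1 = 7; e = 8 − 7 = 1
x=2: ŷ = 10 − 3·2 = 4; e = 2 − 4 = -2
x=4: ŷ = 10 − 3·4 = -2; e = -3 − (-2) = -1
x=5: ŷ = 10 − 3·5 = -5; e = -5.5 − (-5) = -0.5
x=8: ŷ = 10 − 3·8 = -14; e = -11 − (-14) = 3
x=9: ŷ = 10 − 3·9 = -17; e = -15 − (-17) = 2
x=10: ŷ = 10 − 3·10 = -20; e = -19 − (-20) = 1
x=11: ŷ = 10 − 3·11 = -23; e = -24.5 − (-23) = -1.5
x=13: ŷ = 10 − 3·13 = -29; e = -31 − (-29) = -2
Signs: + − − − + + + − −
Runs: +×1, −×3, +×3, −×2 → 4

4 runs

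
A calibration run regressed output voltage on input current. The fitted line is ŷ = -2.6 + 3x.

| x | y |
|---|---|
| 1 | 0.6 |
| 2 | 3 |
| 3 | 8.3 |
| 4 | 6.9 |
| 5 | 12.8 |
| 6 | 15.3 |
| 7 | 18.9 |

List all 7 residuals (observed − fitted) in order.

x=1: ŷ = -2.6 + 3·1 = 0.4; r = 0.6 − 0.4 = 0.2
x=2: ŷ = -2.6 + 3·2 = 3.4; r = 3 − 3.4 = -0.4
x=3: ŷ = -2.6 + 3·3 = 6.4; r = 8.3 − 6.4 = 1.9
x=4: ŷ = -2.6 + 3·4 = 9.4; r = 6.9 − 9.4 = -2.5
x=5: ŷ = -2.6 + 3·5 = 12.4; r = 12.8 − 12.4 = 0.4
x=6: ŷ = -2.6 + 3·6 = 15.4; r = 15.3 − 15.4 = -0.1
x=7: ŷ = -2.6 + 3·7 = 18.4; r = 18.9 − 18.4 = 0.5

0.2, -0.4, 1.9, -2.5, 0.4, -0.1, 0.5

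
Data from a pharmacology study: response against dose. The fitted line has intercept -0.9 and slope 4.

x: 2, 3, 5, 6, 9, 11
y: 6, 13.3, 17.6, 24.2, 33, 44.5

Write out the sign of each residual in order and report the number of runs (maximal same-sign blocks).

6 runs

x=2: ŷ = -0.9 + 4·2 = 7.1; r = 6 − 7.1 = -1.1
x=3: ŷ = -0.9 + 4·3 = 11.1; r = 13.3 − 11.1 = 2.2
x=5: ŷ = -0.9 + 4·5 = 19.1; r = 17.6 − 19.1 = -1.5
x=6: ŷ = -0.9 + 4·6 = 23.1; r = 24.2 − 23.1 = 1.1
x=9: ŷ = -0.9 + 4·9 = 35.1; r = 33 − 35.1 = -2.1
x=11: ŷ = -0.9 + 4·11 = 43.1; r = 44.5 − 43.1 = 1.4
Signs: − + − + − +
Runs: −×1, +×1, −×1, +×1, −×1, +×1 → 6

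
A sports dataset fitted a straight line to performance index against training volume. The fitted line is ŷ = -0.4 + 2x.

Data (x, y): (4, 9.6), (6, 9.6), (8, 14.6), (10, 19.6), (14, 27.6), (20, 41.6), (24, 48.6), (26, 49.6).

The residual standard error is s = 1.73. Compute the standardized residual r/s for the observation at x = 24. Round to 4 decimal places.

0.5780

ŷ = -0.4 + 2·24 = 47.6
r = 48.6 − 47.6 = 1
r/s = 1 / 1.73 = 0.5780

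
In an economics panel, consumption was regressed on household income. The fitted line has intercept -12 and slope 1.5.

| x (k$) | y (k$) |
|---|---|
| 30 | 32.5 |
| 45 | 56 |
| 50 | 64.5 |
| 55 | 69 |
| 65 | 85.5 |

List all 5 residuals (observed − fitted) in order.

-0.5, 0.5, 1.5, -1.5, 0

x=30: ŷ = -12 + 1.5·30 = 33; r = 32.5 − 33 = -0.5
x=45: ŷ = -12 + 1.5·45 = 55.5; r = 56 − 55.5 = 0.5
x=50: ŷ = -12 + 1.5·50 = 63; r = 64.5 − 63 = 1.5
x=55: ŷ = -12 + 1.5·55 = 70.5; r = 69 − 70.5 = -1.5
x=65: ŷ = -12 + 1.5·65 = 85.5; r = 85.5 − 85.5 = 0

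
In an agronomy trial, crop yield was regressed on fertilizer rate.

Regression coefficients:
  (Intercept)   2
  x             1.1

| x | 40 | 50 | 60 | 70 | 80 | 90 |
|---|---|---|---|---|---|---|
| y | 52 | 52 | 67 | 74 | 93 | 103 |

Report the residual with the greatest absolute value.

x=40: ŷ = 2 + 1.1·40 = 46; e = 52 − 46 = 6
x=50: ŷ = 2 + 1.1·50 = 57; e = 52 − 57 = -5
x=60: ŷ = 2 + 1.1·60 = 68; e = 67 − 68 = -1
x=70: ŷ = 2 + 1.1·70 = 79; e = 74 − 79 = -5
x=80: ŷ = 2 + 1.1·80 = 90; e = 93 − 90 = 3
x=90: ŷ = 2 + 1.1·90 = 101; e = 103 − 101 = 2
Largest |e| is 6 at x = 40, residual 6.

e = 6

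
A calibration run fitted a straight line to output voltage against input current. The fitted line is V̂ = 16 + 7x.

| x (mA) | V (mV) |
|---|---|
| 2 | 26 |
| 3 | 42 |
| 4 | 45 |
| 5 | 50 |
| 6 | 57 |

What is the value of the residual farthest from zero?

x=2: V̂ = 16 + 7·2 = 30; r = 26 − 30 = -4
x=3: V̂ = 16 + 7·3 = 37; r = 42 − 37 = 5
x=4: V̂ = 16 + 7·4 = 44; r = 45 − 44 = 1
x=5: V̂ = 16 + 7·5 = 51; r = 50 − 51 = -1
x=6: V̂ = 16 + 7·6 = 58; r = 57 − 58 = -1
Largest |r| is 5 at x = 3, residual 5.

r = 5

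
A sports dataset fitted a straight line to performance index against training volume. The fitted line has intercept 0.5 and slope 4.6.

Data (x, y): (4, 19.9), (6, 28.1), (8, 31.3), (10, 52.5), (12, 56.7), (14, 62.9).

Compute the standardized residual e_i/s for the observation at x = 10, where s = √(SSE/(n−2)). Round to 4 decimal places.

1.3587

x=4: ŷ = 0.5 + 4.6·4 = 18.9; e = 19.9 − 18.9 = 1
x=6: ŷ = 0.5 + 4.6·6 = 28.1; e = 28.1 − 28.1 = 0
x=8: ŷ = 0.5 + 4.6·8 = 37.3; e = 31.3 − 37.3 = -6
x=10: ŷ = 0.5 + 4.6·10 = 46.5; e = 52.5 − 46.5 = 6
x=12: ŷ = 0.5 + 4.6·12 = 55.7; e = 56.7 − 55.7 = 1
x=14: ŷ = 0.5 + 4.6·14 = 64.9; e = 62.9 − 64.9 = -2
SSE = 1 + 0 + 36 + 36 + 1 + 4 = 78
s = √(78/4) = 4.41588
e/s = 6 / 4.41588 = 1.3587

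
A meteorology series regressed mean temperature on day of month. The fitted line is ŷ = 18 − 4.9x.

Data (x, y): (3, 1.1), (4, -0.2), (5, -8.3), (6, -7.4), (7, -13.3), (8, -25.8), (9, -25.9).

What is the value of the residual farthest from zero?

e = -4.6

x=3: ŷ = 18 − 4.9·3 = 3.3; e = 1.1 − 3.3 = -2.2
x=4: ŷ = 18 − 4.9·4 = -1.6; e = -0.2 − (-1.6) = 1.4
x=5: ŷ = 18 − 4.9·5 = -6.5; e = -8.3 − (-6.5) = -1.8
x=6: ŷ = 18 − 4.9·6 = -11.4; e = -7.4 − (-11.4) = 4
x=7: ŷ = 18 − 4.9·7 = -16.3; e = -13.3 − (-16.3) = 3
x=8: ŷ = 18 − 4.9·8 = -21.2; e = -25.8 − (-21.2) = -4.6
x=9: ŷ = 18 − 4.9·9 = -26.1; e = -25.9 − (-26.1) = 0.2
Largest |e| is 4.6 at x = 8, residual -4.6.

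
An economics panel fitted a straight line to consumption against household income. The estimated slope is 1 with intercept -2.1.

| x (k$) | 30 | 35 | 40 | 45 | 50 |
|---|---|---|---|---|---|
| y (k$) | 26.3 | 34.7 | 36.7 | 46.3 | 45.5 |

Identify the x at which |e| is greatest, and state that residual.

x=30: ŷ = -2.1 + 30 = 27.9; e = 26.3 − 27.9 = -1.6
x=35: ŷ = -2.1 + 35 = 32.9; e = 34.7 − 32.9 = 1.8
x=40: ŷ = -2.1 + 40 = 37.9; e = 36.7 − 37.9 = -1.2
x=45: ŷ = -2.1 + 45 = 42.9; e = 46.3 − 42.9 = 3.4
x=50: ŷ = -2.1 + 50 = 47.9; e = 45.5 − 47.9 = -2.4
Largest |e| is 3.4 at x = 45, residual 3.4.

x = 45, e = 3.4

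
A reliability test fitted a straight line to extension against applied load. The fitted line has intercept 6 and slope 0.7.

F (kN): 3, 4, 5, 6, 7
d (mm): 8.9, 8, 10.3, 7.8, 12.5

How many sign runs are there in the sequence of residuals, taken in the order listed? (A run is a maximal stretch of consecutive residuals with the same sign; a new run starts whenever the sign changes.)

5 runs

F=3: ŷ = 6 + 0.7·3 = 8.1; r = 8.9 − 8.1 = 0.8
F=4: ŷ = 6 + 0.7·4 = 8.8; r = 8 − 8.8 = -0.8
F=5: ŷ = 6 + 0.7·5 = 9.5; r = 10.3 − 9.5 = 0.8
F=6: ŷ = 6 + 0.7·6 = 10.2; r = 7.8 − 10.2 = -2.4
F=7: ŷ = 6 + 0.7·7 = 10.9; r = 12.5 − 10.9 = 1.6
Signs: + − + − +
Runs: +×1, −×1, +×1, −×1, +×1 → 5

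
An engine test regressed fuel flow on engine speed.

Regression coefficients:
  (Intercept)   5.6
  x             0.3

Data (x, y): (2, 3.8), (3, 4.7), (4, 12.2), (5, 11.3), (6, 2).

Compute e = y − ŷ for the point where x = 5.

e = 4.2

ŷ = 5.6 + 0.3·5 = 7.1
e = 11.3 − 7.1 = 4.2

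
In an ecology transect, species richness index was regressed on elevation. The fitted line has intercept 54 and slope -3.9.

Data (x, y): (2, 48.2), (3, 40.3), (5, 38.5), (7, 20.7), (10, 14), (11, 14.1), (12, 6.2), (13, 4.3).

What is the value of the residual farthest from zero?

x=2: ŷ = 54 − 3.9·2 = 46.2; r = 48.2 − 46.2 = 2
x=3: ŷ = 54 − 3.9·3 = 42.3; r = 40.3 − 42.3 = -2
x=5: ŷ = 54 − 3.9·5 = 34.5; r = 38.5 − 34.5 = 4
x=7: ŷ = 54 − 3.9·7 = 26.7; r = 20.7 − 26.7 = -6
x=10: ŷ = 54 − 3.9·10 = 15; r = 14 − 15 = -1
x=11: ŷ = 54 − 3.9·11 = 11.1; r = 14.1 − 11.1 = 3
x=12: ŷ = 54 − 3.9·12 = 7.2; r = 6.2 − 7.2 = -1
x=13: ŷ = 54 − 3.9·13 = 3.3; r = 4.3 − 3.3 = 1
Largest |r| is 6 at x = 7, residual -6.

r = -6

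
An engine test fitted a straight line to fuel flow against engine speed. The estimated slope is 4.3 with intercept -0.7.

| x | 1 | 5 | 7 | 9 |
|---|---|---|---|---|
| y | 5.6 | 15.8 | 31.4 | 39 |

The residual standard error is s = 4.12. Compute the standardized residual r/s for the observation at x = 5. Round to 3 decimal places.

-1.214

ŷ = -0.7 + 4.3·5 = 20.8
r = 15.8 − 20.8 = -5
r/s = -5 / 4.12 = -1.214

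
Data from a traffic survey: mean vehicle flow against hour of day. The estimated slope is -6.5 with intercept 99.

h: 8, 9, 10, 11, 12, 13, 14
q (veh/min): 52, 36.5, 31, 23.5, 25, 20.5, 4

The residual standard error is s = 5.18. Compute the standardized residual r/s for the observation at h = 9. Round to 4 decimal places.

-0.7722

ŷ = 99 − 6.5·9 = 40.5
r = 36.5 − 40.5 = -4
r/s = -4 / 5.18 = -0.7722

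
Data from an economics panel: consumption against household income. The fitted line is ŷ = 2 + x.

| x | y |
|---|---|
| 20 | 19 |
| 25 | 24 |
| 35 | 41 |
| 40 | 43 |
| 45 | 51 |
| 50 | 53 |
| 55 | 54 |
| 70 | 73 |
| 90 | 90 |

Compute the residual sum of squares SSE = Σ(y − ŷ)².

x=20: ŷ = 2 + 20 = 22; r = 19 − 22 = -3
x=25: ŷ = 2 + 25 = 27; r = 24 − 27 = -3
x=35: ŷ = 2 + 35 = 37; r = 41 − 37 = 4
x=40: ŷ = 2 + 40 = 42; r = 43 − 42 = 1
x=45: ŷ = 2 + 45 = 47; r = 51 − 47 = 4
x=50: ŷ = 2 + 50 = 52; r = 53 − 52 = 1
x=55: ŷ = 2 + 55 = 57; r = 54 − 57 = -3
x=70: ŷ = 2 + 70 = 72; r = 73 − 72 = 1
x=90: ŷ = 2 + 90 = 92; r = 90 − 92 = -2
SSE = 9 + 9 + 16 + 1 + 16 + 1 + 9 + 1 + 4 = 66

SSE = 66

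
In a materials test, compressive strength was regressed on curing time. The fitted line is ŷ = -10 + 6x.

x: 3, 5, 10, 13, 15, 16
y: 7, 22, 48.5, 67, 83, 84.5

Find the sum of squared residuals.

SSE = 19.5

x=3: ŷ = -10 + 6·3 = 8; e = 7 − 8 = -1
x=5: ŷ = -10 + 6·5 = 20; e = 22 − 20 = 2
x=10: ŷ = -10 + 6·10 = 50; e = 48.5 − 50 = -1.5
x=13: ŷ = -10 + 6·13 = 68; e = 67 − 68 = -1
x=15: ŷ = -10 + 6·15 = 80; e = 83 − 80 = 3
x=16: ŷ = -10 + 6·16 = 86; e = 84.5 − 86 = -1.5
SSE = 1 + 4 + 2.25 + 1 + 9 + 2.25 = 19.5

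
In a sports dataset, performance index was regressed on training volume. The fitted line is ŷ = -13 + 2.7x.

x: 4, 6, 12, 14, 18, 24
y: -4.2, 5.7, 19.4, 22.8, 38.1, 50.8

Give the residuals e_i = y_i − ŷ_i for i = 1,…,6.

x=4: ŷ = -13 + 2.7·4 = -2.2; e = -4.2 − (-2.2) = -2
x=6: ŷ = -13 + 2.7·6 = 3.2; e = 5.7 − 3.2 = 2.5
x=12: ŷ = -13 + 2.7·12 = 19.4; e = 19.4 − 19.4 = 0
x=14: ŷ = -13 + 2.7·14 = 24.8; e = 22.8 − 24.8 = -2
x=18: ŷ = -13 + 2.7·18 = 35.6; e = 38.1 − 35.6 = 2.5
x=24: ŷ = -13 + 2.7·24 = 51.8; e = 50.8 − 51.8 = -1

-2, 2.5, 0, -2, 2.5, -1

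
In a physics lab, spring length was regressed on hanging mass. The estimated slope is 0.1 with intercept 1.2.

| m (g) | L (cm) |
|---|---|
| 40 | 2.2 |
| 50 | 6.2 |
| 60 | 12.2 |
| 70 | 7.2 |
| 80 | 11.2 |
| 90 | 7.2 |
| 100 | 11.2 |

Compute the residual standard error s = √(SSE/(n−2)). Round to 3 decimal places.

s = 3.098

m=40: ŷ = 1.2 + 0.1·40 = 5.2; r = 2.2 − 5.2 = -3
m=50: ŷ = 1.2 + 0.1·50 = 6.2; r = 6.2 − 6.2 = 0
m=60: ŷ = 1.2 + 0.1·60 = 7.2; r = 12.2 − 7.2 = 5
m=70: ŷ = 1.2 + 0.1·70 = 8.2; r = 7.2 − 8.2 = -1
m=80: ŷ = 1.2 + 0.1·80 = 9.2; r = 11.2 − 9.2 = 2
m=90: ŷ = 1.2 + 0.1·90 = 10.2; r = 7.2 − 10.2 = -3
m=100: ŷ = 1.2 + 0.1·100 = 11.2; r = 11.2 − 11.2 = 0
SSE = 9 + 0 + 25 + 1 + 4 + 9 + 0 = 48
s = √(48/5) = √9.6 ≈ 3.098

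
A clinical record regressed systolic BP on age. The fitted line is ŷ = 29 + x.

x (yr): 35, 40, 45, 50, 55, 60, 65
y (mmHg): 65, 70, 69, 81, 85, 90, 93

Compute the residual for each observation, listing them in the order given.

x=35: ŷ = 29 + 35 = 64; e = 65 − 64 = 1
x=40: ŷ = 29 + 40 = 69; e = 70 − 69 = 1
x=45: ŷ = 29 + 45 = 74; e = 69 − 74 = -5
x=50: ŷ = 29 + 50 = 79; e = 81 − 79 = 2
x=55: ŷ = 29 + 55 = 84; e = 85 − 84 = 1
x=60: ŷ = 29 + 60 = 89; e = 90 − 89 = 1
x=65: ŷ = 29 + 65 = 94; e = 93 − 94 = -1

1, 1, -5, 2, 1, 1, -1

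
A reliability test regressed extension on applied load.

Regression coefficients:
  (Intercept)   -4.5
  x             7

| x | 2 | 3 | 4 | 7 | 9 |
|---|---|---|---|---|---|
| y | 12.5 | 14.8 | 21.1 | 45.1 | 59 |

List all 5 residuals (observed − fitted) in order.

3, -1.7, -2.4, 0.6, 0.5

x=2: ŷ = -4.5 + 7·2 = 9.5; r = 12.5 − 9.5 = 3
x=3: ŷ = -4.5 + 7·3 = 16.5; r = 14.8 − 16.5 = -1.7
x=4: ŷ = -4.5 + 7·4 = 23.5; r = 21.1 − 23.5 = -2.4
x=7: ŷ = -4.5 + 7·7 = 44.5; r = 45.1 − 44.5 = 0.6
x=9: ŷ = -4.5 + 7·9 = 58.5; r = 59 − 58.5 = 0.5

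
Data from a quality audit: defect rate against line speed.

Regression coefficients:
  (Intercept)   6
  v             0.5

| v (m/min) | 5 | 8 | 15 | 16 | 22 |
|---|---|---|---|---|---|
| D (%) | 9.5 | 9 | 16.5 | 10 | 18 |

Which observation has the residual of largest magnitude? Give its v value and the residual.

v = 16, e = -4

v=5: D̂ = 6 + 0.5·5 = 8.5; e = 9.5 − 8.5 = 1
v=8: D̂ = 6 + 0.5·8 = 10; e = 9 − 10 = -1
v=15: D̂ = 6 + 0.5·15 = 13.5; e = 16.5 − 13.5 = 3
v=16: D̂ = 6 + 0.5·16 = 14; e = 10 − 14 = -4
v=22: D̂ = 6 + 0.5·22 = 17; e = 18 − 17 = 1
Largest |e| is 4 at v = 16, residual -4.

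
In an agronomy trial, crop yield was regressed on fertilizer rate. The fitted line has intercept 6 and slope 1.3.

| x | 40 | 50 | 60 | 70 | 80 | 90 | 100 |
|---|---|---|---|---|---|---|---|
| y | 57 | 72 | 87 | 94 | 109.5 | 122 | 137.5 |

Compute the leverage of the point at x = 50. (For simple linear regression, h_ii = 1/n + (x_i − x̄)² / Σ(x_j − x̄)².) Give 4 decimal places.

x̄ = (40 + 50 + 60 + 70 + 80 + 90 + 100)/7 = 70
Σ(x − x̄)² = 900 + 400 + 100 + 0 + 100 + 400 + 900 = 2800
h = 1/7 + (-20)²/2800 = 0.142857 + 0.142857 = 0.2857

h = 0.2857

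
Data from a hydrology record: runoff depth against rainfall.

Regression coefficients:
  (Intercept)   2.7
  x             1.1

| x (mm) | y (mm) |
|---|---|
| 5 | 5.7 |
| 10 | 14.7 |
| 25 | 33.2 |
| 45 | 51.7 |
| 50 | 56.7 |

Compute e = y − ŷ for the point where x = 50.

e = -1

ŷ = 2.7 + 1.1·50 = 57.7
e = 56.7 − 57.7 = -1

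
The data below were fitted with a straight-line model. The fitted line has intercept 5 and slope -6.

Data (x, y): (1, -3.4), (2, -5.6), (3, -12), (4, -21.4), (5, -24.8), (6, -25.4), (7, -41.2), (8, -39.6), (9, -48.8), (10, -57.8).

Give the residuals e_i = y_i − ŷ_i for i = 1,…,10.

-2.4, 1.4, 1, -2.4, 0.2, 5.6, -4.2, 3.4, 0.2, -2.8

x=1: ŷ = 5 − 6·1 = -1; e = -3.4 − (-1) = -2.4
x=2: ŷ = 5 − 6·2 = -7; e = -5.6 − (-7) = 1.4
x=3: ŷ = 5 − 6·3 = -13; e = -12 − (-13) = 1
x=4: ŷ = 5 − 6·4 = -19; e = -21.4 − (-19) = -2.4
x=5: ŷ = 5 − 6·5 = -25; e = -24.8 − (-25) = 0.2
x=6: ŷ = 5 − 6·6 = -31; e = -25.4 − (-31) = 5.6
x=7: ŷ = 5 − 6·7 = -37; e = -41.2 − (-37) = -4.2
x=8: ŷ = 5 − 6·8 = -43; e = -39.6 − (-43) = 3.4
x=9: ŷ = 5 − 6·9 = -49; e = -48.8 − (-49) = 0.2
x=10: ŷ = 5 − 6·10 = -55; e = -57.8 − (-55) = -2.8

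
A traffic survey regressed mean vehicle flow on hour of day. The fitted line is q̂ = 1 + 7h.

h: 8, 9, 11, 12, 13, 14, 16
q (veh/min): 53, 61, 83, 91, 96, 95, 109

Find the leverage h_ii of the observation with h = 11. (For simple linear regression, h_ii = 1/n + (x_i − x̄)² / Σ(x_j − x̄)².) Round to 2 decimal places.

h = 0.16

h̄ = (8 + 9 + 11 + 12 + 13 + 14 + 16)/7 = 11.8571
Σ(h − h̄)² = 14.8776 + 8.16327 + 0.734694 + 0.0204082 + 1.30612 + 4.59184 + 17.1633 = 46.8571
h = 1/7 + (-0.857143)²/46.8571 = 0.142857 + 0.0156794 = 0.16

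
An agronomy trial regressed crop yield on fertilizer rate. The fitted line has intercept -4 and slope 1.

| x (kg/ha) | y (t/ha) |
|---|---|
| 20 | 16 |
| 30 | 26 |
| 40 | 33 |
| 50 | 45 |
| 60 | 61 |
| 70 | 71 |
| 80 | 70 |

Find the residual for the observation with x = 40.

r = -3

ŷ = -4 + 40 = 36
r = 33 − 36 = -3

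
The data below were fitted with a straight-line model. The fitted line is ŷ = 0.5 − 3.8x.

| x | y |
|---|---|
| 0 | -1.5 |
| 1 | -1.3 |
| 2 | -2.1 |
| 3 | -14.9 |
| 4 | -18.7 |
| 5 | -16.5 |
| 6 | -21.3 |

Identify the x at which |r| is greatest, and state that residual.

x=0: ŷ = 0.5 − 3.8·0 = 0.5; r = -1.5 − 0.5 = -2
x=1: ŷ = 0.5 − 3.8·1 = -3.3; r = -1.3 − (-3.3) = 2
x=2: ŷ = 0.5 − 3.8·2 = -7.1; r = -2.1 − (-7.1) = 5
x=3: ŷ = 0.5 − 3.8·3 = -10.9; r = -14.9 − (-10.9) = -4
x=4: ŷ = 0.5 − 3.8·4 = -14.7; r = -18.7 − (-14.7) = -4
x=5: ŷ = 0.5 − 3.8·5 = -18.5; r = -16.5 − (-18.5) = 2
x=6: ŷ = 0.5 − 3.8·6 = -22.3; r = -21.3 − (-22.3) = 1
Largest |r| is 5 at x = 2, residual 5.

x = 2, r = 5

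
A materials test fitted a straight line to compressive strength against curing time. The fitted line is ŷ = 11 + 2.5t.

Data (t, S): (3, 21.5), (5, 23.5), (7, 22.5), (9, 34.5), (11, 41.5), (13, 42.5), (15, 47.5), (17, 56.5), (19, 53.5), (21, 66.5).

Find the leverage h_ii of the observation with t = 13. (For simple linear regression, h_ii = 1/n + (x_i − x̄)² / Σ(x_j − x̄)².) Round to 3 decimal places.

t̄ = (3 + 5 + 7 + 9 + 11 + 13 + 15 + 17 + 19 + 21)/10 = 12
Σ(t − t̄)² = 81 + 49 + 25 + 9 + 1 + 1 + 9 + 25 + 49 + 81 = 330
h = 1/10 + (1)²/330 = 0.1 + 0.0030303 = 0.103

h = 0.103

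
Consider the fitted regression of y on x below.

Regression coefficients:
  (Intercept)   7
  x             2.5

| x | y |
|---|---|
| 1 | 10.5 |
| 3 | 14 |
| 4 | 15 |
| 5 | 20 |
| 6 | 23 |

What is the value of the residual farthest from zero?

x=1: ŷ = 7 + 2.5·1 = 9.5; e = 10.5 − 9.5 = 1
x=3: ŷ = 7 + 2.5·3 = 14.5; e = 14 − 14.5 = -0.5
x=4: ŷ = 7 + 2.5·4 = 17; e = 15 − 17 = -2
x=5: ŷ = 7 + 2.5·5 = 19.5; e = 20 − 19.5 = 0.5
x=6: ŷ = 7 + 2.5·6 = 22; e = 23 − 22 = 1
Largest |e| is 2 at x = 4, residual -2.

e = -2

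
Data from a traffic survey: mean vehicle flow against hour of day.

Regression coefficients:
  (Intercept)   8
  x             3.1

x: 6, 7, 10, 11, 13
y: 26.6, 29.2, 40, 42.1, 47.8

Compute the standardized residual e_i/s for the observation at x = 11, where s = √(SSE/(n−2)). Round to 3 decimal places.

x=6: ŷ = 8 + 3.1·6 = 26.6; e = 26.6 − 26.6 = 0
x=7: ŷ = 8 + 3.1·7 = 29.7; e = 29.2 − 29.7 = -0.5
x=10: ŷ = 8 + 3.1·10 = 39; e = 40 − 39 = 1
x=11: ŷ = 8 + 3.1·11 = 42.1; e = 42.1 − 42.1 = 0
x=13: ŷ = 8 + 3.1·13 = 48.3; e = 47.8 − 48.3 = -0.5
SSE = 0 + 0.25 + 1 + 0 + 0.25 = 1.5
s = √(1.5/3) = 0.707107
e/s = 0 / 0.707107 = 0.000

0.000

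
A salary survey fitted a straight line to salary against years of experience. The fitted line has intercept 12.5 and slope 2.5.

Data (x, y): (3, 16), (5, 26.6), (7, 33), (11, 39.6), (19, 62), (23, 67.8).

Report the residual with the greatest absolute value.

x=3: ŷ = 12.5 + 2.5·3 = 20; e = 16 − 20 = -4
x=5: ŷ = 12.5 + 2.5·5 = 25; e = 26.6 − 25 = 1.6
x=7: ŷ = 12.5 + 2.5·7 = 30; e = 33 − 30 = 3
x=11: ŷ = 12.5 + 2.5·11 = 40; e = 39.6 − 40 = -0.4
x=19: ŷ = 12.5 + 2.5·19 = 60; e = 62 − 60 = 2
x=23: ŷ = 12.5 + 2.5·23 = 70; e = 67.8 − 70 = -2.2
Largest |e| is 4 at x = 3, residual -4.

e = -4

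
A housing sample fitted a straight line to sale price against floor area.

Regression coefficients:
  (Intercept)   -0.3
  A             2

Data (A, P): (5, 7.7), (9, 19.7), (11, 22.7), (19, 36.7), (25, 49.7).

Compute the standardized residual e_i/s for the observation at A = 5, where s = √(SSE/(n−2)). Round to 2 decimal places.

A=5: P̂ = -0.3 + 2·5 = 9.7; e = 7.7 − 9.7 = -2
A=9: P̂ = -0.3 + 2·9 = 17.7; e = 19.7 − 17.7 = 2
A=11: P̂ = -0.3 + 2·11 = 21.7; e = 22.7 − 21.7 = 1
A=19: P̂ = -0.3 + 2·19 = 37.7; e = 36.7 − 37.7 = -1
A=25: P̂ = -0.3 + 2·25 = 49.7; e = 49.7 − 49.7 = 0
SSE = 4 + 4 + 1 + 1 + 0 = 10
s = √(10/3) = 1.82574
e/s = -2 / 1.82574 = -1.10

-1.10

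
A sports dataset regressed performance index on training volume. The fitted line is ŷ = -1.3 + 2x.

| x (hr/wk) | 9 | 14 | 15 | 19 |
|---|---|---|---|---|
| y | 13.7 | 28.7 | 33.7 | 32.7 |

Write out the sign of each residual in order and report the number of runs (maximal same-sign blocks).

3 runs

x=9: ŷ = -1.3 + 2·9 = 16.7; r = 13.7 − 16.7 = -3
x=14: ŷ = -1.3 + 2·14 = 26.7; r = 28.7 − 26.7 = 2
x=15: ŷ = -1.3 + 2·15 = 28.7; r = 33.7 − 28.7 = 5
x=19: ŷ = -1.3 + 2·19 = 36.7; r = 32.7 − 36.7 = -4
Signs: − + + −
Runs: −×1, +×2, −×1 → 3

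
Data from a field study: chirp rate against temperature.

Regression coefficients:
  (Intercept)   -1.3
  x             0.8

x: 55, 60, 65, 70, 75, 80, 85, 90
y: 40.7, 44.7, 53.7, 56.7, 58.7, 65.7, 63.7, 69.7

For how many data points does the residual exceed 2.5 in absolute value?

x=55: ŷ = -1.3 + 0.8·55 = 42.7; r = 40.7 − 42.7 = -2
x=60: ŷ = -1.3 + 0.8·60 = 46.7; r = 44.7 − 46.7 = -2
x=65: ŷ = -1.3 + 0.8·65 = 50.7; r = 53.7 − 50.7 = 3
x=70: ŷ = -1.3 + 0.8·70 = 54.7; r = 56.7 − 54.7 = 2
x=75: ŷ = -1.3 + 0.8·75 = 58.7; r = 58.7 − 58.7 = 0
x=80: ŷ = -1.3 + 0.8·80 = 62.7; r = 65.7 − 62.7 = 3
x=85: ŷ = -1.3 + 0.8·85 = 66.7; r = 63.7 − 66.7 = -3
x=90: ŷ = -1.3 + 0.8·90 = 70.7; r = 69.7 − 70.7 = -1
|r| > 2.5: x=65 (|r|=3), x=80 (|r|=3), x=85 (|r|=3) → 3

3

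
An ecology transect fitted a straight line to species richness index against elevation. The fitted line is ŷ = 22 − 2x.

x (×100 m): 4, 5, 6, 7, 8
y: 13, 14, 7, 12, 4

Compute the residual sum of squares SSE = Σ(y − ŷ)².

SSE = 34

x=4: ŷ = 22 − 2·4 = 14; r = 13 − 14 = -1
x=5: ŷ = 22 − 2·5 = 12; r = 14 − 12 = 2
x=6: ŷ = 22 − 2·6 = 10; r = 7 − 10 = -3
x=7: ŷ = 22 − 2·7 = 8; r = 12 − 8 = 4
x=8: ŷ = 22 − 2·8 = 6; r = 4 − 6 = -2
SSE = 1 + 4 + 9 + 16 + 4 = 34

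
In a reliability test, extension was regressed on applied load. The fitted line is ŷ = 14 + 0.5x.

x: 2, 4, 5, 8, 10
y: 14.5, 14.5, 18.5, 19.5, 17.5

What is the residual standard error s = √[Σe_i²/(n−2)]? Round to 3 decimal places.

s = 1.915

x=2: ŷ = 14 + 0.5·2 = 15; e = 14.5 − 15 = -0.5
x=4: ŷ = 14 + 0.5·4 = 16; e = 14.5 − 16 = -1.5
x=5: ŷ = 14 + 0.5·5 = 16.5; e = 18.5 − 16.5 = 2
x=8: ŷ = 14 + 0.5·8 = 18; e = 19.5 − 18 = 1.5
x=10: ŷ = 14 + 0.5·10 = 19; e = 17.5 − 19 = -1.5
SSE = 0.25 + 2.25 + 4 + 2.25 + 2.25 = 11
s = √(11/3) = √3.66667 ≈ 1.915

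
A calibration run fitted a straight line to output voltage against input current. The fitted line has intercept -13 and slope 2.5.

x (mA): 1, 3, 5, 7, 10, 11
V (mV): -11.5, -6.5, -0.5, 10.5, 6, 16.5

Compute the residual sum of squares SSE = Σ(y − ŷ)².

x=1: V̂ = -13 + 2.5·1 = -10.5; r = -11.5 − (-10.5) = -1
x=3: V̂ = -13 + 2.5·3 = -5.5; r = -6.5 − (-5.5) = -1
x=5: V̂ = -13 + 2.5·5 = -0.5; r = -0.5 − (-0.5) = 0
x=7: V̂ = -13 + 2.5·7 = 4.5; r = 10.5 − 4.5 = 6
x=10: V̂ = -13 + 2.5·10 = 12; r = 6 − 12 = -6
x=11: V̂ = -13 + 2.5·11 = 14.5; r = 16.5 − 14.5 = 2
SSE = 1 + 1 + 0 + 36 + 36 + 4 = 78

SSE = 78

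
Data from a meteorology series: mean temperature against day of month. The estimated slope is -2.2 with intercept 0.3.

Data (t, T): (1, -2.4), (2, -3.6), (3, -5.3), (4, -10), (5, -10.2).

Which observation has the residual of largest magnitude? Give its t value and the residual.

t = 4, r = -1.5

t=1: T̂ = 0.3 − 2.2·1 = -1.9; r = -2.4 − (-1.9) = -0.5
t=2: T̂ = 0.3 − 2.2·2 = -4.1; r = -3.6 − (-4.1) = 0.5
t=3: T̂ = 0.3 − 2.2·3 = -6.3; r = -5.3 − (-6.3) = 1
t=4: T̂ = 0.3 − 2.2·4 = -8.5; r = -10 − (-8.5) = -1.5
t=5: T̂ = 0.3 − 2.2·5 = -10.7; r = -10.2 − (-10.7) = 0.5
Largest |r| is 1.5 at t = 4, residual -1.5.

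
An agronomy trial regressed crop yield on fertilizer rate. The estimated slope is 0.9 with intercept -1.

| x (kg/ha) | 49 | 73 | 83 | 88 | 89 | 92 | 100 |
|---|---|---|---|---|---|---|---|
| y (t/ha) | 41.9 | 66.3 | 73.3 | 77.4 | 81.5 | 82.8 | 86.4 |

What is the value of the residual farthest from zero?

x=49: ŷ = -1 + 0.9·49 = 43.1; e = 41.9 − 43.1 = -1.2
x=73: ŷ = -1 + 0.9·73 = 64.7; e = 66.3 − 64.7 = 1.6
x=83: ŷ = -1 + 0.9·83 = 73.7; e = 73.3 − 73.7 = -0.4
x=88: ŷ = -1 + 0.9·88 = 78.2; e = 77.4 − 78.2 = -0.8
x=89: ŷ = -1 + 0.9·89 = 79.1; e = 81.5 − 79.1 = 2.4
x=92: ŷ = -1 + 0.9·92 = 81.8; e = 82.8 − 81.8 = 1
x=100: ŷ = -1 + 0.9·100 = 89; e = 86.4 − 89 = -2.6
Largest |e| is 2.6 at x = 100, residual -2.6.

e = -2.6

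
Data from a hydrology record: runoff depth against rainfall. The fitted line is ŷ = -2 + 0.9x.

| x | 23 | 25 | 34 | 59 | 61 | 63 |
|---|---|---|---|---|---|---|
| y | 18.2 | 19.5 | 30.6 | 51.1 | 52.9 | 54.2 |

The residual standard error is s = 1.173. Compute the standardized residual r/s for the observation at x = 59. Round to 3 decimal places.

0.000

ŷ = -2 + 0.9·59 = 51.1
r = 51.1 − 51.1 = 0
r/s = 0 / 1.173 = 0.000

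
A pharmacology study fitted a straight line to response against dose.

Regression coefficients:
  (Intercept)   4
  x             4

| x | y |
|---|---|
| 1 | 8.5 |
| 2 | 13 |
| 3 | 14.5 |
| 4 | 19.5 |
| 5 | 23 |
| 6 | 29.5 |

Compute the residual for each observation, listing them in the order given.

0.5, 1, -1.5, -0.5, -1, 1.5

x=1: ŷ = 4 + 4·1 = 8; e = 8.5 − 8 = 0.5
x=2: ŷ = 4 + 4·2 = 12; e = 13 − 12 = 1
x=3: ŷ = 4 + 4·3 = 16; e = 14.5 − 16 = -1.5
x=4: ŷ = 4 + 4·4 = 20; e = 19.5 − 20 = -0.5
x=5: ŷ = 4 + 4·5 = 24; e = 23 − 24 = -1
x=6: ŷ = 4 + 4·6 = 28; e = 29.5 − 28 = 1.5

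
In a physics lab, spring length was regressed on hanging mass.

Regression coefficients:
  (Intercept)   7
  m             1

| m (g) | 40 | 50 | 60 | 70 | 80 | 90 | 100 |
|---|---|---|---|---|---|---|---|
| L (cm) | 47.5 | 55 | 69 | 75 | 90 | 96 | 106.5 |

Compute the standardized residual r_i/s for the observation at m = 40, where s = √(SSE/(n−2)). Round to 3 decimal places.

0.236

m=40: L̂ = 7 + 40 = 47; r = 47.5 − 47 = 0.5
m=50: L̂ = 7 + 50 = 57; r = 55 − 57 = -2
m=60: L̂ = 7 + 60 = 67; r = 69 − 67 = 2
m=70: L̂ = 7 + 70 = 77; r = 75 − 77 = -2
m=80: L̂ = 7 + 80 = 87; r = 90 − 87 = 3
m=90: L̂ = 7 + 90 = 97; r = 96 − 97 = -1
m=100: L̂ = 7 + 100 = 107; r = 106.5 − 107 = -0.5
SSE = 0.25 + 4 + 4 + 4 + 9 + 1 + 0.25 = 22.5
s = √(22.5/5) = 2.12132
r/s = 0.5 / 2.12132 = 0.236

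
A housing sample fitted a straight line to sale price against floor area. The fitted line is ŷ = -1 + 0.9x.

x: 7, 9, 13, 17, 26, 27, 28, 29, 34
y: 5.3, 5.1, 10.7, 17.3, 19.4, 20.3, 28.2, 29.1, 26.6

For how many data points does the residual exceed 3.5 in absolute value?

2

x=7: ŷ = -1 + 0.9·7 = 5.3; e = 5.3 − 5.3 = 0
x=9: ŷ = -1 + 0.9·9 = 7.1; e = 5.1 − 7.1 = -2
x=13: ŷ = -1 + 0.9·13 = 10.7; e = 10.7 − 10.7 = 0
x=17: ŷ = -1 + 0.9·17 = 14.3; e = 17.3 − 14.3 = 3
x=26: ŷ = -1 + 0.9·26 = 22.4; e = 19.4 − 22.4 = -3
x=27: ŷ = -1 + 0.9·27 = 23.3; e = 20.3 − 23.3 = -3
x=28: ŷ = -1 + 0.9·28 = 24.2; e = 28.2 − 24.2 = 4
x=29: ŷ = -1 + 0.9·29 = 25.1; e = 29.1 − 25.1 = 4
x=34: ŷ = -1 + 0.9·34 = 29.6; e = 26.6 − 29.6 = -3
|e| > 3.5: x=28 (|e|=4), x=29 (|e|=4) → 2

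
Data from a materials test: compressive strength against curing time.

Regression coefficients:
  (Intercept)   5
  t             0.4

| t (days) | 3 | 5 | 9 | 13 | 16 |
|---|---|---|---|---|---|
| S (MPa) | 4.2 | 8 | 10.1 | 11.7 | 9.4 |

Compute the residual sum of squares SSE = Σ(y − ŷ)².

t=3: ŷ = 5 + 0.4·3 = 6.2; r = 4.2 − 6.2 = -2
t=5: ŷ = 5 + 0.4·5 = 7; r = 8 − 7 = 1
t=9: ŷ = 5 + 0.4·9 = 8.6; r = 10.1 − 8.6 = 1.5
t=13: ŷ = 5 + 0.4·13 = 10.2; r = 11.7 − 10.2 = 1.5
t=16: ŷ = 5 + 0.4·16 = 11.4; r = 9.4 − 11.4 = -2
SSE = 4 + 1 + 2.25 + 2.25 + 4 = 13.5

SSE = 13.5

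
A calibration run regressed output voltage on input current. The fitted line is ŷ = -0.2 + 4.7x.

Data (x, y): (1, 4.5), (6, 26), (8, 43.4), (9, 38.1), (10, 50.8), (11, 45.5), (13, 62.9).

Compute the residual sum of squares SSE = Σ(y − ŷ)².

x=1: ŷ = -0.2 + 4.7·1 = 4.5; r = 4.5 − 4.5 = 0
x=6: ŷ = -0.2 + 4.7·6 = 28; r = 26 − 28 = -2
x=8: ŷ = -0.2 + 4.7·8 = 37.4; r = 43.4 − 37.4 = 6
x=9: ŷ = -0.2 + 4.7·9 = 42.1; r = 38.1 − 42.1 = -4
x=10: ŷ = -0.2 + 4.7·10 = 46.8; r = 50.8 − 46.8 = 4
x=11: ŷ = -0.2 + 4.7·11 = 51.5; r = 45.5 − 51.5 = -6
x=13: ŷ = -0.2 + 4.7·13 = 60.9; r = 62.9 − 60.9 = 2
SSE = 0 + 4 + 36 + 16 + 16 + 36 + 4 = 112

SSE = 112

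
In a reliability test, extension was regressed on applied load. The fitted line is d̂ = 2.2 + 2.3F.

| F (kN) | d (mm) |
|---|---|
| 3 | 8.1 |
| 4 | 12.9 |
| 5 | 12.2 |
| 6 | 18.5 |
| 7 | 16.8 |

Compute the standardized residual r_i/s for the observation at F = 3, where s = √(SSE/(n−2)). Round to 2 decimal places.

F=3: d̂ = 2.2 + 2.3·3 = 9.1; r = 8.1 − 9.1 = -1
F=4: d̂ = 2.2 + 2.3·4 = 11.4; r = 12.9 − 11.4 = 1.5
F=5: d̂ = 2.2 + 2.3·5 = 13.7; r = 12.2 − 13.7 = -1.5
F=6: d̂ = 2.2 + 2.3·6 = 16; r = 18.5 − 16 = 2.5
F=7: d̂ = 2.2 + 2.3·7 = 18.3; r = 16.8 − 18.3 = -1.5
SSE = 1 + 2.25 + 2.25 + 6.25 + 2.25 = 14
s = √(14/3) = 2.16025
r/s = -1 / 2.16025 = -0.46

-0.46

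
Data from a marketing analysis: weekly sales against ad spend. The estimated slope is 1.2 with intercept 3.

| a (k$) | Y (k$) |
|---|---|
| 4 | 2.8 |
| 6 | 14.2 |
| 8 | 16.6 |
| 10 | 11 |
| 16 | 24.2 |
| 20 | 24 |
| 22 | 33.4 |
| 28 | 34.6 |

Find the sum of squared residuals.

SSE = 106

a=4: Ŷ = 3 + 1.2·4 = 7.8; r = 2.8 − 7.8 = -5
a=6: Ŷ = 3 + 1.2·6 = 10.2; r = 14.2 − 10.2 = 4
a=8: Ŷ = 3 + 1.2·8 = 12.6; r = 16.6 − 12.6 = 4
a=10: Ŷ = 3 + 1.2·10 = 15; r = 11 − 15 = -4
a=16: Ŷ = 3 + 1.2·16 = 22.2; r = 24.2 − 22.2 = 2
a=20: Ŷ = 3 + 1.2·20 = 27; r = 24 − 27 = -3
a=22: Ŷ = 3 + 1.2·22 = 29.4; r = 33.4 − 29.4 = 4
a=28: Ŷ = 3 + 1.2·28 = 36.6; r = 34.6 − 36.6 = -2
SSE = 25 + 16 + 16 + 16 + 4 + 9 + 16 + 4 = 106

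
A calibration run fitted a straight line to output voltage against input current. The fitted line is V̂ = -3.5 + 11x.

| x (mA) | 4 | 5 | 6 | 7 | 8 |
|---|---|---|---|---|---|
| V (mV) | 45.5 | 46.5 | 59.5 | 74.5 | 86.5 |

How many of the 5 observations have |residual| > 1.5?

x=4: V̂ = -3.5 + 11·4 = 40.5; e = 45.5 − 40.5 = 5
x=5: V̂ = -3.5 + 11·5 = 51.5; e = 46.5 − 51.5 = -5
x=6: V̂ = -3.5 + 11·6 = 62.5; e = 59.5 − 62.5 = -3
x=7: V̂ = -3.5 + 11·7 = 73.5; e = 74.5 − 73.5 = 1
x=8: V̂ = -3.5 + 11·8 = 84.5; e = 86.5 − 84.5 = 2
|e| > 1.5: x=4 (|e|=5), x=5 (|e|=5), x=6 (|e|=3), x=8 (|e|=2) → 4

4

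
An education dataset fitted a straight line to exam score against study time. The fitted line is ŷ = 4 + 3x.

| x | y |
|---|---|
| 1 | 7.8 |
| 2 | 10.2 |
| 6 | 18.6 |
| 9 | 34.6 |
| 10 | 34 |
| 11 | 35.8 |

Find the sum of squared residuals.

SSE = 26.64

x=1: ŷ = 4 + 3·1 = 7; e = 7.8 − 7 = 0.8
x=2: ŷ = 4 + 3·2 = 10; e = 10.2 − 10 = 0.2
x=6: ŷ = 4 + 3·6 = 22; e = 18.6 − 22 = -3.4
x=9: ŷ = 4 + 3·9 = 31; e = 34.6 − 31 = 3.6
x=10: ŷ = 4 + 3·10 = 34; e = 34 − 34 = 0
x=11: ŷ = 4 + 3·11 = 37; e = 35.8 − 37 = -1.2
SSE = 0.64 + 0.04 + 11.56 + 12.96 + 0 + 1.44 = 26.64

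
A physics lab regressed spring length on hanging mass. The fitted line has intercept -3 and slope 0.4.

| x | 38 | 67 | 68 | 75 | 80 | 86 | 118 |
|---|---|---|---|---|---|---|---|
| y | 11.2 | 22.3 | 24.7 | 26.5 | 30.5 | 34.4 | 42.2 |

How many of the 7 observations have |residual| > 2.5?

1

x=38: ŷ = -3 + 0.4·38 = 12.2; r = 11.2 − 12.2 = -1
x=67: ŷ = -3 + 0.4·67 = 23.8; r = 22.3 − 23.8 = -1.5
x=68: ŷ = -3 + 0.4·68 = 24.2; r = 24.7 − 24.2 = 0.5
x=75: ŷ = -3 + 0.4·75 = 27; r = 26.5 − 27 = -0.5
x=80: ŷ = -3 + 0.4·80 = 29; r = 30.5 − 29 = 1.5
x=86: ŷ = -3 + 0.4·86 = 31.4; r = 34.4 − 31.4 = 3
x=118: ŷ = -3 + 0.4·118 = 44.2; r = 42.2 − 44.2 = -2
|r| > 2.5: x=86 (|r|=3) → 1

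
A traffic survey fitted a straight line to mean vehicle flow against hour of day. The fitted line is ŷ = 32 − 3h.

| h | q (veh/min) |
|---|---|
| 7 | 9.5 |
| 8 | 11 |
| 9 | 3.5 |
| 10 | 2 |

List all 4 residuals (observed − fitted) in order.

-1.5, 3, -1.5, 0

h=7: ŷ = 32 − 3·7 = 11; r = 9.5 − 11 = -1.5
h=8: ŷ = 32 − 3·8 = 8; r = 11 − 8 = 3
h=9: ŷ = 32 − 3·9 = 5; r = 3.5 − 5 = -1.5
h=10: ŷ = 32 − 3·10 = 2; r = 2 − 2 = 0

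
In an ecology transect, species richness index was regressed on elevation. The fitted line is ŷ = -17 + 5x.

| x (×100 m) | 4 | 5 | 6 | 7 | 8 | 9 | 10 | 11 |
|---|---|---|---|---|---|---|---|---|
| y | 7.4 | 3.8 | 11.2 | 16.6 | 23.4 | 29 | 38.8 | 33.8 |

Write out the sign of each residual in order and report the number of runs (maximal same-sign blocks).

x=4: ŷ = -17 + 5·4 = 3; r = 7.4 − 3 = 4.4
x=5: ŷ = -17 + 5·5 = 8; r = 3.8 − 8 = -4.2
x=6: ŷ = -17 + 5·6 = 13; r = 11.2 − 13 = -1.8
x=7: ŷ = -17 + 5·7 = 18; r = 16.6 − 18 = -1.4
x=8: ŷ = -17 + 5·8 = 23; r = 23.4 − 23 = 0.4
x=9: ŷ = -17 + 5·9 = 28; r = 29 − 28 = 1
x=10: ŷ = -17 + 5·10 = 33; r = 38.8 − 33 = 5.8
x=11: ŷ = -17 + 5·11 = 38; r = 33.8 − 38 = -4.2
Signs: + − − − + + + −
Runs: +×1, −×3, +×3, −×1 → 4

4 runs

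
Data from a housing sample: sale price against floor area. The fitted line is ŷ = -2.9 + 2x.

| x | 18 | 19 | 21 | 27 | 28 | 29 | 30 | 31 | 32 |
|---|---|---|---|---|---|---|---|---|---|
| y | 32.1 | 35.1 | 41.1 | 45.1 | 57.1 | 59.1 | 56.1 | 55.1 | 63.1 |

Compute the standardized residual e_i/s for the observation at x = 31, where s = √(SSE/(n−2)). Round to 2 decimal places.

-1.09

x=18: ŷ = -2.9 + 2·18 = 33.1; e = 32.1 − 33.1 = -1
x=19: ŷ = -2.9 + 2·19 = 35.1; e = 35.1 − 35.1 = 0
x=21: ŷ = -2.9 + 2·21 = 39.1; e = 41.1 − 39.1 = 2
x=27: ŷ = -2.9 + 2·27 = 51.1; e = 45.1 − 51.1 = -6
x=28: ŷ = -2.9 + 2·28 = 53.1; e = 57.1 − 53.1 = 4
x=29: ŷ = -2.9 + 2·29 = 55.1; e = 59.1 − 55.1 = 4
x=30: ŷ = -2.9 + 2·30 = 57.1; e = 56.1 − 57.1 = -1
x=31: ŷ = -2.9 + 2·31 = 59.1; e = 55.1 − 59.1 = -4
x=32: ŷ = -2.9 + 2·32 = 61.1; e = 63.1 − 61.1 = 2
SSE = 1 + 0 + 4 + 36 + 16 + 16 + 1 + 16 + 4 = 94
s = √(94/7) = 3.6645
e/s = -4 / 3.6645 = -1.09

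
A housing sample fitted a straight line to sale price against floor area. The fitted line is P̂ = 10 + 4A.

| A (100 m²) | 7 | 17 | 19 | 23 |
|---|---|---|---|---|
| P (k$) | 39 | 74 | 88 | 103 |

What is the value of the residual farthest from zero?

A=7: P̂ = 10 + 4·7 = 38; r = 39 − 38 = 1
A=17: P̂ = 10 + 4·17 = 78; r = 74 − 78 = -4
A=19: P̂ = 10 + 4·19 = 86; r = 88 − 86 = 2
A=23: P̂ = 10 + 4·23 = 102; r = 103 − 102 = 1
Largest |r| is 4 at A = 17, residual -4.

r = -4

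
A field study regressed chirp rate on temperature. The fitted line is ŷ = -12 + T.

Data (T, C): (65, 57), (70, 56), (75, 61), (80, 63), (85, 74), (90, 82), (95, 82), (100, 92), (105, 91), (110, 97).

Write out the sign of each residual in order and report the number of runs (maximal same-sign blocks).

T=65: ŷ = -12 + 65 = 53; e = 57 − 53 = 4
T=70: ŷ = -12 + 70 = 58; e = 56 − 58 = -2
T=75: ŷ = -12 + 75 = 63; e = 61 − 63 = -2
T=80: ŷ = -12 + 80 = 68; e = 63 − 68 = -5
T=85: ŷ = -12 + 85 = 73; e = 74 − 73 = 1
T=90: ŷ = -12 + 90 = 78; e = 82 − 78 = 4
T=95: ŷ = -12 + 95 = 83; e = 82 − 83 = -1
T=100: ŷ = -12 + 100 = 88; e = 92 − 88 = 4
T=105: ŷ = -12 + 105 = 93; e = 91 − 93 = -2
T=110: ŷ = -12 + 110 = 98; e = 97 − 98 = -1
Signs: + − − − + + − + − −
Runs: +×1, −×3, +×2, −×1, +×1, −×2 → 6

6 runs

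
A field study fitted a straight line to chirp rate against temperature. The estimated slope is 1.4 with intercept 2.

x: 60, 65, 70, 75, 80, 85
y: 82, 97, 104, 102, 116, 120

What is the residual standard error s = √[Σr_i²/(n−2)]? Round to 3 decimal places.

s = 4.416

x=60: ŷ = 2 + 1.4·60 = 86; r = 82 − 86 = -4
x=65: ŷ = 2 + 1.4·65 = 93; r = 97 − 93 = 4
x=70: ŷ = 2 + 1.4·70 = 100; r = 104 − 100 = 4
x=75: ŷ = 2 + 1.4·75 = 107; r = 102 − 107 = -5
x=80: ŷ = 2 + 1.4·80 = 114; r = 116 − 114 = 2
x=85: ŷ = 2 + 1.4·85 = 121; r = 120 − 121 = -1
SSE = 16 + 16 + 16 + 25 + 4 + 1 = 78
s = √(78/4) = √19.5 ≈ 4.416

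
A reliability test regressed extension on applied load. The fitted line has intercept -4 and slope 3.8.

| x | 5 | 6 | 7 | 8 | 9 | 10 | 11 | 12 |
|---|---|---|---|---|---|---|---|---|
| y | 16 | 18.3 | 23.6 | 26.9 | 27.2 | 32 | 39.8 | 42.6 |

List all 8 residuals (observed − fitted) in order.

x=5: ŷ = -4 + 3.8·5 = 15; e = 16 − 15 = 1
x=6: ŷ = -4 + 3.8·6 = 18.8; e = 18.3 − 18.8 = -0.5
x=7: ŷ = -4 + 3.8·7 = 22.6; e = 23.6 − 22.6 = 1
x=8: ŷ = -4 + 3.8·8 = 26.4; e = 26.9 − 26.4 = 0.5
x=9: ŷ = -4 + 3.8·9 = 30.2; e = 27.2 − 30.2 = -3
x=10: ŷ = -4 + 3.8·10 = 34; e = 32 − 34 = -2
x=11: ŷ = -4 + 3.8·11 = 37.8; e = 39.8 − 37.8 = 2
x=12: ŷ = -4 + 3.8·12 = 41.6; e = 42.6 − 41.6 = 1

1, -0.5, 1, 0.5, -3, -2, 2, 1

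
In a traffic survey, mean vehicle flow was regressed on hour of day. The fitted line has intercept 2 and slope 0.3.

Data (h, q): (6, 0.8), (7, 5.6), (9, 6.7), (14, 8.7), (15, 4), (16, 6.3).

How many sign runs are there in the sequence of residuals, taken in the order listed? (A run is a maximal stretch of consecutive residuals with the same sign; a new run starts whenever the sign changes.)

3 runs

h=6: ŷ = 2 + 0.3·6 = 3.8; r = 0.8 − 3.8 = -3
h=7: ŷ = 2 + 0.3·7 = 4.1; r = 5.6 − 4.1 = 1.5
h=9: ŷ = 2 + 0.3·9 = 4.7; r = 6.7 − 4.7 = 2
h=14: ŷ = 2 + 0.3·14 = 6.2; r = 8.7 − 6.2 = 2.5
h=15: ŷ = 2 + 0.3·15 = 6.5; r = 4 − 6.5 = -2.5
h=16: ŷ = 2 + 0.3·16 = 6.8; r = 6.3 − 6.8 = -0.5
Signs: − + + + − −
Runs: −×1, +×3, −×2 → 3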